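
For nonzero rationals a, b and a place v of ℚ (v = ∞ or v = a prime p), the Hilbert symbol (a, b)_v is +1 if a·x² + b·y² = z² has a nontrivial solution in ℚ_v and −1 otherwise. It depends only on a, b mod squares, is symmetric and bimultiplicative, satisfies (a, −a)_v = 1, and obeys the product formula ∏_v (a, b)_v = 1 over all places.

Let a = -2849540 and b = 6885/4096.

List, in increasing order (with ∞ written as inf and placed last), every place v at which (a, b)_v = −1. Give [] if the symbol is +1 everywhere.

(a, b) ≡ (-2465, 85) mod (ℚ^×)²; places V = {2, 3, 5, 17, 29, ∞}.
(a,b)_2: α=2, β=-12; u≡7, v≡5 (mod 8); ε(u)ε(v)=1·0, αω(v)=2·1, βω(u)=-12·0; sum ≡ 0  ⇒  +1.
(a,b)_3: α=0, u≡1; β=4, v≡1 (mod 3); (1|3)=+1, (1|3)=+1; sign (−1)^0·+1^4·+1^0 = +1.
(a,b)_∞: sgn(-2465)=−, sgn(85)=+, so +1.
(a,b)_5: α=1, u≡2; β=1, v≡2 (mod 5); (2|5)=-1, (2|5)=-1; sign (−1)^0·-1^1·-1^1 = +1.
(a,b)_17: α=3, u≡15; β=1, v≡3 (mod 17); (15|17)=+1, (3|17)=-1; sign (−1)^0·+1^1·-1^3 = -1.
(a,b)_29: α=1, u≡21; β=0, v≡10 (mod 29); (21|29)=-1, (10|29)=-1; sign (−1)^0·-1^0·-1^1 = -1.
|Ram(-2465, 85)| = 2, even; anisotropic at {17, 29}.

[17, 29]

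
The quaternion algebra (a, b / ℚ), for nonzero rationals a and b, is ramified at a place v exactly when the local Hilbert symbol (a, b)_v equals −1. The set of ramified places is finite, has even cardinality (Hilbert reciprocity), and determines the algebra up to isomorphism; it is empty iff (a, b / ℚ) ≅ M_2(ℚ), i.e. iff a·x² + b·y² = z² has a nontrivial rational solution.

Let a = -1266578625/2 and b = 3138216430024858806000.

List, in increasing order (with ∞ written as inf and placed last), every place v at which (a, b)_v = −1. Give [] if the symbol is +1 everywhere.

[2, 3, 29, 31]

Mod squares: a ≡ -350610, b ≡ 76415. Check v ∈ {∞, 2, 3, 5, 13, 17, 29, 31}.
v=3: a=3^1·(≡1), b=3^2·(≡2) mod 3; (1|3)=+1, (2|3)=-1; (−1)^{1·2·1}·(+1)^2·(-1)^1 = -1.
v=31: a=31^1·(≡18), b=31^3·(≡9) mod 31; (18|31)=+1, (9|31)=+1; (−1)^{1·3·15}·(+1)^3·(+1)^1 = -1.
v=5: a=5^3·(≡3), b=5^3·(≡3) mod 5; (3|5)=-1, (3|5)=-1; (−1)^{3·3·2}·(-1)^3·(-1)^3 = +1.
v=17: a=17^2·(≡13), b=17^5·(≡10) mod 17; (13|17)=+1, (10|17)=-1; (−1)^{2·5·8}·(+1)^5·(-1)^2 = +1.
v=∞: -350610 < 0 and 76415 > 0  ⇒  (a,b)_∞ = +1.
v=2: v_2(a)=-1, v_2(b)=4; units ≡ 7, 7 (mod 8); ε·ε+αω+βω = 1·1+-1·0+4·0 ≡ 1  ⇒  (a,b)_2 = -1.
v=13: a=13^1·(≡6), b=13^2·(≡3) mod 13; (6|13)=-1, (3|13)=+1; (−1)^{1·2·6}·(-1)^2·(+1)^1 = +1.
v=29: a=29^1·(≡3), b=29^3·(≡1) mod 29; (3|29)=-1, (1|29)=+1; (−1)^{1·3·14}·(-1)^3·(+1)^1 = -1.
(-350610, 76415 / ℚ) ramifies at {2, 3, 29, 31}: a division algebra.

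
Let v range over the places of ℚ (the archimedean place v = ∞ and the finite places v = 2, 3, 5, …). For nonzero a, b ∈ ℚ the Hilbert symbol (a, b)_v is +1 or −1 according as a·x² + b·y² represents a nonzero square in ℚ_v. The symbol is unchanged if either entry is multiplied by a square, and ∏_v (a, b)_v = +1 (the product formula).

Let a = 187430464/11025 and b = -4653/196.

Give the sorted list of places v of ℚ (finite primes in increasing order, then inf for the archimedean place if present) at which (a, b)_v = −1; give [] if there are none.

[43, 47]

Mod squares: a ≡ 17329, b ≡ -517. Check v ∈ {∞, 2, 3, 5, 7, 11, 13, 31, 43, 47}.
v=11: a=11^0·(≡4), b=11^1·(≡8) mod 11; (4|11)=+1, (8|11)=-1; (−1)^{0·1·5}·(+1)^1·(-1)^0 = +1.
v=2: v_2(a)=6, v_2(b)=-2; units ≡ 1, 3 (mod 8); ε·ε+αω+βω = 0·1+6·1+-2·0 ≡ 0  ⇒  (a,b)_2 = +1.
v=43: a=43^1·(≡9), b=43^0·(≡5) mod 43; (9|43)=+1, (5|43)=-1; (−1)^{1·0·21}·(+1)^0·(-1)^1 = -1.
v=3: a=3^-2·(≡1), b=3^2·(≡2) mod 3; (1|3)=+1, (2|3)=-1; (−1)^{-2·2·1}·(+1)^2·(-1)^-2 = +1.
v=47: a=47^0·(≡23), b=47^1·(≡17) mod 47; (23|47)=-1, (17|47)=+1; (−1)^{0·1·23}·(-1)^1·(+1)^0 = -1.
v=∞: 17329 > 0 and -517 < 0  ⇒  (a,b)_∞ = +1.
v=13: a=13^3·(≡6), b=13^0·(≡1) mod 13; (6|13)=-1, (1|13)=+1; (−1)^{3·0·6}·(-1)^0·(+1)^3 = +1.
v=31: a=31^1·(≡20), b=31^0·(≡9) mod 31; (20|31)=+1, (9|31)=+1; (−1)^{1·0·15}·(+1)^0·(+1)^1 = +1.
v=5: a=5^-2·(≡4), b=5^0·(≡2) mod 5; (4|5)=+1, (2|5)=-1; (−1)^{-2·0·2}·(+1)^0·(-1)^-2 = +1.
v=7: a=7^-2·(≡4), b=7^-2·(≡4) mod 7; (4|7)=+1, (4|7)=+1; (−1)^{-2·-2·3}·(+1)^-2·(+1)^-2 = +1.
|Ram(17329, -517)| = 2, even; anisotropic at {43, 47}.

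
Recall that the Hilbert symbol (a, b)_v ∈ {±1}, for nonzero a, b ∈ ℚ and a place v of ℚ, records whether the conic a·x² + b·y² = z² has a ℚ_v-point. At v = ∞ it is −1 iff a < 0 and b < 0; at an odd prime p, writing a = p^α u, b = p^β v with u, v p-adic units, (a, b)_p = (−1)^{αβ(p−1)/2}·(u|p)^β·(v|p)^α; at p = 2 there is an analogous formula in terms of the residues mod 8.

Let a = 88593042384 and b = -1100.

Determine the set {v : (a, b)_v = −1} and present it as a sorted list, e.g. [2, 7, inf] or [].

[7, 29]

(a, b) ≡ (4669, -11) mod (ℚ^×)²; places V = {2, 3, 5, 7, 11, 23, 29, ∞}.
(a,b)_23: α=1, u≡21; β=0, v≡4 (mod 23); (21|23)=-1, (4|23)=+1; sign (−1)^0·-1^0·+1^1 = +1.
(a,b)_29: α=1, u≡25; β=0, v≡2 (mod 29); (25|29)=+1, (2|29)=-1; sign (−1)^0·+1^0·-1^1 = -1.
(a,b)_7: α=1, u≡1; β=0, v≡6 (mod 7); (1|7)=+1, (6|7)=-1; sign (−1)^0·+1^0·-1^1 = -1.
(a,b)_2: α=4, β=2; u≡5, v≡5 (mod 8); ε(u)ε(v)=0·0, αω(v)=4·1, βω(u)=2·1; sum ≡ 0  ⇒  +1.
(a,b)_∞: sgn(4669)=+, sgn(-11)=−, so +1.
(a,b)_5: α=0, u≡4; β=2, v≡1 (mod 5); (4|5)=+1, (1|5)=+1; sign (−1)^0·+1^2·+1^0 = +1.
(a,b)_3: α=4, u≡1; β=0, v≡1 (mod 3); (1|3)=+1, (1|3)=+1; sign (−1)^0·+1^0·+1^4 = +1.
(a,b)_11: α=4, u≡1; β=1, v≡10 (mod 11); (1|11)=+1, (10|11)=-1; sign (−1)^0·+1^1·-1^4 = +1.
Ram(4669, -11) = {7, 29}; no ℚ_7-point on the conic.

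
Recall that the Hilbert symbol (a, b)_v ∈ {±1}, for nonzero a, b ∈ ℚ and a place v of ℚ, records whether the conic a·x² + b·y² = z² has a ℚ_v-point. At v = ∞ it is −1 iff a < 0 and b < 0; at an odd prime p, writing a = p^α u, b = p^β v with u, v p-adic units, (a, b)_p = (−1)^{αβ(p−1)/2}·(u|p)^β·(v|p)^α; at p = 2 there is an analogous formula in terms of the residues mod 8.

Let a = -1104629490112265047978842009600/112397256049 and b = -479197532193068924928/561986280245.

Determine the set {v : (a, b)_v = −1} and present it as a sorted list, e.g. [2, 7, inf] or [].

[29, 31, 47, inf]

Mod squares: a ≡ -899, b ≡ -2051315. Check v ∈ {∞, 2, 3, 5, 7, 11, 13, 17, 29, 31, 37, 41, 43, 47}.
v=11: a=11^2·(≡9), b=11^2·(≡9) mod 11; (9|11)=+1, (9|11)=+1; (−1)^{2·2·5}·(+1)^2·(+1)^2 = +1.
v=37: a=37^-2·(≡25), b=37^-2·(≡20) mod 37; (25|37)=+1, (20|37)=-1; (−1)^{-2·-2·18}·(+1)^-2·(-1)^-2 = +1.
v=41: a=41^-2·(≡28), b=41^-2·(≡19) mod 41; (28|41)=-1, (19|41)=-1; (−1)^{-2·-2·20}·(-1)^-2·(-1)^-2 = +1.
v=13: a=13^-2·(≡2), b=13^-2·(≡8) mod 13; (2|13)=-1, (8|13)=-1; (−1)^{-2·-2·6}·(-1)^-2·(-1)^-2 = +1.
v=5: a=5^2·(≡4), b=5^-1·(≡3) mod 5; (4|5)=+1, (3|5)=-1; (−1)^{2·-1·2}·(+1)^-1·(-1)^2 = +1.
v=2: v_2(a)=12, v_2(b)=14; units ≡ 5, 5 (mod 8); ε·ε+αω+βω = 0·0+12·1+14·1 ≡ 0  ⇒  (a,b)_2 = +1.
v=∞: -899 < 0 and -2051315 < 0  ⇒  (a,b)_∞ = -1.
v=31: a=31^3·(≡8), b=31^2·(≡12) mod 31; (8|31)=+1, (12|31)=-1; (−1)^{3·2·15}·(+1)^2·(-1)^3 = -1.
v=7: a=7^2·(≡4), b=7^1·(≡5) mod 7; (4|7)=+1, (5|7)=-1; (−1)^{2·1·3}·(+1)^1·(-1)^2 = +1.
v=47: a=47^2·(≡15), b=47^1·(≡24) mod 47; (15|47)=-1, (24|47)=+1; (−1)^{2·1·23}·(-1)^1·(+1)^2 = -1.
v=17: a=17^-2·(≡4), b=17^-2·(≡5) mod 17; (4|17)=+1, (5|17)=-1; (−1)^{-2·-2·8}·(+1)^-2·(-1)^-2 = +1.
v=3: a=3^6·(≡1), b=3^6·(≡1) mod 3; (1|3)=+1, (1|3)=+1; (−1)^{6·6·1}·(+1)^6·(+1)^6 = +1.
v=29: a=29^5·(≡27), b=29^3·(≡22) mod 29; (27|29)=-1, (22|29)=+1; (−1)^{5·3·14}·(-1)^3·(+1)^5 = -1.
v=43: a=43^2·(≡16), b=43^1·(≡25) mod 43; (16|43)=+1, (25|43)=+1; (−1)^{2·1·21}·(+1)^1·(+1)^2 = +1.
|Ram(-899, -2051315)| = 4, even; anisotropic at {29, 31, 47, ∞}.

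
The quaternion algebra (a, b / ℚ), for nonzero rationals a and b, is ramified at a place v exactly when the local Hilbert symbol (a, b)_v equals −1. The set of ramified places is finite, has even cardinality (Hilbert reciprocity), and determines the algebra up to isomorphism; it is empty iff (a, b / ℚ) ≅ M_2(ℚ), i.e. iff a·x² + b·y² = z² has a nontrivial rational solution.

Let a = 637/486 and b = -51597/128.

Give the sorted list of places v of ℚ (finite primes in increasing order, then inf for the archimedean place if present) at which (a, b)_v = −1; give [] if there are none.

[]

Mod squares: a ≡ 78, b ≡ -26. Check v ∈ {∞, 2, 3, 7, 13}.
v=2: v_2(a)=-1, v_2(b)=-7; units ≡ 7, 3 (mod 8); ε·ε+αω+βω = 1·1+-1·1+-7·0 ≡ 0  ⇒  (a,b)_2 = +1.
v=3: a=3^-5·(≡2), b=3^4·(≡1) mod 3; (2|3)=-1, (1|3)=+1; (−1)^{-5·4·1}·(-1)^4·(+1)^-5 = +1.
v=7: a=7^2·(≡2), b=7^2·(≡2) mod 7; (2|7)=+1, (2|7)=+1; (−1)^{2·2·3}·(+1)^2·(+1)^2 = +1.
v=∞: 78 > 0 and -26 < 0  ⇒  (a,b)_∞ = +1.
v=13: a=13^1·(≡2), b=13^1·(≡2) mod 13; (2|13)=-1, (2|13)=-1; (−1)^{1·1·6}·(-1)^1·(-1)^1 = +1.
Ram(a, b) = ∅: the form 78·x² + -26·y² − z² is isotropic over every ℚ_v, so by Hasse–Minkowski it is isotropic over ℚ.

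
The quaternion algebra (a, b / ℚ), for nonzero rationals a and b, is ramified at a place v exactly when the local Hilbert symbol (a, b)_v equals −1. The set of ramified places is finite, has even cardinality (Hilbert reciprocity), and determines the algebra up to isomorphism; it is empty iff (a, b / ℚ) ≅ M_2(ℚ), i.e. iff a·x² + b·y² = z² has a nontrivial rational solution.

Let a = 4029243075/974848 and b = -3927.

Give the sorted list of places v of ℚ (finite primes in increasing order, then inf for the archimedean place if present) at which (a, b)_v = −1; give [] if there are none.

[3, 7]

Mod squares: a ≡ 149226, b ≡ -3927. Check v ∈ {∞, 2, 3, 5, 7, 11, 13, 17, 19}.
v=19: a=19^1·(≡4), b=19^0·(≡6) mod 19; (4|19)=+1, (6|19)=+1; (−1)^{1·0·9}·(+1)^0·(+1)^1 = +1.
v=13: a=13^4·(≡3), b=13^0·(≡12) mod 13; (3|13)=+1, (12|13)=+1; (−1)^{4·0·6}·(+1)^0·(+1)^4 = +1.
v=17: a=17^-1·(≡3), b=17^1·(≡7) mod 17; (3|17)=-1, (7|17)=-1; (−1)^{-1·1·8}·(-1)^1·(-1)^-1 = +1.
v=∞: 149226 > 0 and -3927 < 0  ⇒  (a,b)_∞ = +1.
v=3: a=3^3·(≡2), b=3^1·(≡2) mod 3; (2|3)=-1, (2|3)=-1; (−1)^{3·1·1}·(-1)^1·(-1)^3 = -1.
v=11: a=11^1·(≡1), b=11^1·(≡6) mod 11; (1|11)=+1, (6|11)=-1; (−1)^{1·1·5}·(+1)^1·(-1)^1 = +1.
v=5: a=5^2·(≡1), b=5^0·(≡3) mod 5; (1|5)=+1, (3|5)=-1; (−1)^{2·0·2}·(+1)^0·(-1)^2 = +1.
v=2: v_2(a)=-13, v_2(b)=0; units ≡ 5, 1 (mod 8); ε·ε+αω+βω = 0·0+-13·0+0·1 ≡ 0  ⇒  (a,b)_2 = +1.
v=7: a=7^-1·(≡3), b=7^1·(≡6) mod 7; (3|7)=-1, (6|7)=-1; (−1)^{-1·1·3}·(-1)^1·(-1)^-1 = -1.
|Ram(149226, -3927)| = 2, even; anisotropic at {3, 7}.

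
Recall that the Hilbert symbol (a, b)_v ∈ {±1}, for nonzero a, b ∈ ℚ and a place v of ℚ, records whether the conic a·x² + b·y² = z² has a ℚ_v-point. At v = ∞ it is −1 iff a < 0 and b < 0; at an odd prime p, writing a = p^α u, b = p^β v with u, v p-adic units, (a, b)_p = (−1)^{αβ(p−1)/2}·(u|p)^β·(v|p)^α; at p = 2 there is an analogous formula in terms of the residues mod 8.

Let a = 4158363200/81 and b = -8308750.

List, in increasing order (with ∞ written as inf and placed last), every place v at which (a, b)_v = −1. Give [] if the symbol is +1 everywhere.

(a, b) ≡ (17, -46) mod (ℚ^×)²; places V = {2, 3, 5, 17, 23, ∞}.
(a,b)_5: α=2, u≡3; β=4, v≡1 (mod 5); (3|5)=-1, (1|5)=+1; sign (−1)^0·-1^4·+1^2 = +1.
(a,b)_17: α=3, u≡16; β=2, v≡14 (mod 17); (16|17)=+1, (14|17)=-1; sign (−1)^0·+1^2·-1^3 = -1.
(a,b)_3: α=-4, u≡2; β=0, v≡2 (mod 3); (2|3)=-1, (2|3)=-1; sign (−1)^0·-1^0·-1^-4 = +1.
(a,b)_23: α=2, u≡19; β=1, v≡11 (mod 23); (19|23)=-1, (11|23)=-1; sign (−1)^0·-1^1·-1^2 = -1.
(a,b)_2: α=6, β=1; u≡1, v≡1 (mod 8); ε(u)ε(v)=0·0, αω(v)=6·0, βω(u)=1·0; sum ≡ 0  ⇒  +1.
(a,b)_∞: sgn(17)=+, sgn(-46)=−, so +1.
Ram(17, -46) = {17, 23}; no ℚ_17-point on the conic.

[17, 23]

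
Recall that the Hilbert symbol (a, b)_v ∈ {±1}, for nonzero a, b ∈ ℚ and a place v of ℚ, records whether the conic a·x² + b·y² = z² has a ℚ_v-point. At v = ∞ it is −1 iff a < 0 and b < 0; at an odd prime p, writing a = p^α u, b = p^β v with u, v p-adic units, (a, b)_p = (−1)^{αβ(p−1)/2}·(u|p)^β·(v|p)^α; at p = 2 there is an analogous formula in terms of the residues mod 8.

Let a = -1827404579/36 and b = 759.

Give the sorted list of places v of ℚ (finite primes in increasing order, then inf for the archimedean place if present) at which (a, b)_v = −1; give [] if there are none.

[11, 13, 17, 23]

(a, b) ≡ (-70499, 759) mod (ℚ^×)²; places V = {2, 3, 7, 11, 13, 17, 23, 29, ∞}.
(a,b)_7: α=2, u≡6; β=0, v≡3 (mod 7); (6|7)=-1, (3|7)=-1; sign (−1)^0·-1^0·-1^2 = +1.
(a,b)_11: α=1, u≡3; β=1, v≡3 (mod 11); (3|11)=+1, (3|11)=+1; sign (−1)^1·+1^1·+1^1 = -1.
(a,b)_17: α=1, u≡15; β=0, v≡11 (mod 17); (15|17)=+1, (11|17)=-1; sign (−1)^0·+1^0·-1^1 = -1.
(a,b)_2: α=-2, β=0; u≡5, v≡7 (mod 8); ε(u)ε(v)=0·1, αω(v)=-2·0, βω(u)=0·1; sum ≡ 0  ⇒  +1.
(a,b)_13: α=1, u≡8; β=0, v≡5 (mod 13); (8|13)=-1, (5|13)=-1; sign (−1)^0·-1^0·-1^1 = -1.
(a,b)_3: α=-2, u≡1; β=1, v≡1 (mod 3); (1|3)=+1, (1|3)=+1; sign (−1)^0·+1^1·+1^-2 = +1.
(a,b)_23: α=2, u≡15; β=1, v≡10 (mod 23); (15|23)=-1, (10|23)=-1; sign (−1)^0·-1^1·-1^2 = -1.
(a,b)_29: α=1, u≡13; β=0, v≡5 (mod 29); (13|29)=+1, (5|29)=+1; sign (−1)^0·+1^0·+1^1 = +1.
(a,b)_∞: sgn(-70499)=−, sgn(759)=+, so +1.
Ram(-70499, 759) = {11, 13, 17, 23}; no ℚ_11-point on the conic.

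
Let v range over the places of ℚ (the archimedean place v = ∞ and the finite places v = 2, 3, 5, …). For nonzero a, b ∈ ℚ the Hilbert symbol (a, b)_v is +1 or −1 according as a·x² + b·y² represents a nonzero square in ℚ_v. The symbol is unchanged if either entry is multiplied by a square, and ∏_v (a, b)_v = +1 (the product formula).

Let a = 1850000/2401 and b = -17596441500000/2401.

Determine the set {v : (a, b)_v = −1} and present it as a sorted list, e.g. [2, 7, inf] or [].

Mod squares: a ≡ 185, b ≡ -51414. Check v ∈ {∞, 2, 3, 5, 7, 11, 19, 37, 41}.
v=∞: 185 > 0 and -51414 < 0  ⇒  (a,b)_∞ = +1.
v=41: a=41^0·(≡32), b=41^1·(≡26) mod 41; (32|41)=+1, (26|41)=-1; (−1)^{0·1·20}·(+1)^1·(-1)^0 = +1.
v=37: a=37^1·(≡6), b=37^2·(≡36) mod 37; (6|37)=-1, (36|37)=+1; (−1)^{1·2·18}·(-1)^2·(+1)^1 = +1.
v=2: v_2(a)=4, v_2(b)=5; units ≡ 1, 5 (mod 8); ε·ε+αω+βω = 0·0+4·1+5·0 ≡ 0  ⇒  (a,b)_2 = +1.
v=5: a=5^5·(≡2), b=5^6·(≡4) mod 5; (2|5)=-1, (4|5)=+1; (−1)^{5·6·2}·(-1)^6·(+1)^5 = +1.
v=11: a=11^0·(≡3), b=11^1·(≡5) mod 11; (3|11)=+1, (5|11)=+1; (−1)^{0·1·5}·(+1)^1·(+1)^0 = +1.
v=19: a=19^0·(≡12), b=19^1·(≡5) mod 19; (12|19)=-1, (5|19)=+1; (−1)^{0·1·9}·(-1)^1·(+1)^0 = -1.
v=3: a=3^0·(≡2), b=3^1·(≡1) mod 3; (2|3)=-1, (1|3)=+1; (−1)^{0·1·1}·(-1)^1·(+1)^0 = -1.
v=7: a=7^-4·(≡5), b=7^-4·(≡1) mod 7; (5|7)=-1, (1|7)=+1; (−1)^{-4·-4·3}·(-1)^-4·(+1)^-4 = +1.
Ram(185, -51414) = {3, 19}; no ℚ_3-point on the conic.

[3, 19]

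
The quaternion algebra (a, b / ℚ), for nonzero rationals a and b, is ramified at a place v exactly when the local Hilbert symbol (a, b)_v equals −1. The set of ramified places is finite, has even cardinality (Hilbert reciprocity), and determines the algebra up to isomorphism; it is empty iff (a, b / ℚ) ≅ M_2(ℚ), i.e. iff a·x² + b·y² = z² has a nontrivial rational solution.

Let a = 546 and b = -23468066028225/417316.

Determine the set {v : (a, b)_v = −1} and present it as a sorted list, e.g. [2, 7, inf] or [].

[3, 7]

(a, b) ≡ (546, -1) mod (ℚ^×)²; places V = {2, 3, 5, 7, 13, 17, 19, ∞}.
(a,b)_2: α=1, β=-2; u≡1, v≡7 (mod 8); ε(u)ε(v)=0·1, αω(v)=1·0, βω(u)=-2·0; sum ≡ 0  ⇒  +1.
(a,b)_19: α=0, u≡14; β=-2, v≡10 (mod 19); (14|19)=-1, (10|19)=-1; sign (−1)^0·-1^-2·-1^0 = +1.
(a,b)_7: α=1, u≡1; β=4, v≡3 (mod 7); (1|7)=+1, (3|7)=-1; sign (−1)^0·+1^4·-1^1 = -1.
(a,b)_∞: sgn(546)=+, sgn(-1)=−, so +1.
(a,b)_13: α=1, u≡3; β=6, v≡9 (mod 13); (3|13)=+1, (9|13)=+1; sign (−1)^0·+1^6·+1^1 = +1.
(a,b)_3: α=1, u≡2; β=4, v≡2 (mod 3); (2|3)=-1, (2|3)=-1; sign (−1)^0·-1^4·-1^1 = -1.
(a,b)_17: α=0, u≡2; β=-2, v≡9 (mod 17); (2|17)=+1, (9|17)=+1; sign (−1)^0·+1^-2·+1^0 = +1.
(a,b)_5: α=0, u≡1; β=2, v≡1 (mod 5); (1|5)=+1, (1|5)=+1; sign (−1)^0·+1^2·+1^0 = +1.
Ram(546, -1) = {3, 7}; no ℚ_3-point on the conic.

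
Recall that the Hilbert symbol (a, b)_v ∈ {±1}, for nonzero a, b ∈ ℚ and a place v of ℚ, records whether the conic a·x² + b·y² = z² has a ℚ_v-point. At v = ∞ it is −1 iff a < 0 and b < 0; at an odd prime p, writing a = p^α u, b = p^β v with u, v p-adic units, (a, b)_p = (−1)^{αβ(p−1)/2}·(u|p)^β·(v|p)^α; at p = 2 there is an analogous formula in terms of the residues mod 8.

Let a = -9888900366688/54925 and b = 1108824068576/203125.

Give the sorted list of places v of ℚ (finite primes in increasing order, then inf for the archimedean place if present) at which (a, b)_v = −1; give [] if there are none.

[2, 7, 13, 23]

Mod squares: a ≡ -79534, b ≡ 182. Check v ∈ {∞, 2, 5, 7, 13, 19, 23}.
v=∞: -79534 < 0 and 182 > 0  ⇒  (a,b)_∞ = +1.
v=19: a=19^3·(≡2), b=19^2·(≡4) mod 19; (2|19)=-1, (4|19)=+1; (−1)^{3·2·9}·(-1)^2·(+1)^3 = +1.
v=7: a=7^1·(≡3), b=7^3·(≡3) mod 7; (3|7)=-1, (3|7)=-1; (−1)^{1·3·3}·(-1)^3·(-1)^1 = -1.
v=13: a=13^-3·(≡5), b=13^-1·(≡10) mod 13; (5|13)=-1, (10|13)=+1; (−1)^{-3·-1·6}·(-1)^-1·(+1)^-3 = -1.
v=2: v_2(a)=5, v_2(b)=5; units ≡ 1, 3 (mod 8); ε·ε+αω+βω = 0·1+5·1+5·0 ≡ 1  ⇒  (a,b)_2 = -1.
v=5: a=5^-2·(≡1), b=5^-6·(≡2) mod 5; (1|5)=+1, (2|5)=-1; (−1)^{-2·-6·2}·(+1)^-6·(-1)^-2 = +1.
v=23: a=23^5·(≡7), b=23^4·(≡22) mod 23; (7|23)=-1, (22|23)=-1; (−1)^{5·4·11}·(-1)^4·(-1)^5 = -1.
Ram(-79534, 182) = {2, 7, 13, 23}; no ℚ_2-point on the conic.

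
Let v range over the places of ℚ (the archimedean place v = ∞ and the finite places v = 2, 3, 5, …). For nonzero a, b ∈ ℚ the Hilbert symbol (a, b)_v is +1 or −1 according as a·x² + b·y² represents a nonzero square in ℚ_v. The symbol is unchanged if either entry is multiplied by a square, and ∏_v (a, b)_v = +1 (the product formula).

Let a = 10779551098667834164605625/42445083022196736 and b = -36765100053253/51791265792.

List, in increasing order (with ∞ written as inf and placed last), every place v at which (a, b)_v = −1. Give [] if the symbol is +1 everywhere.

(a, b) ≡ (21, -91) mod (ℚ^×)²; places V = {2, 3, 5, 7, 11, 13, 17, 23, ∞}.
(a,b)_23: α=6, u≡5; β=4, v≡1 (mod 23); (5|23)=-1, (1|23)=+1; sign (−1)^0·-1^4·+1^6 = +1.
(a,b)_5: α=4, u≡4; β=0, v≡1 (mod 5); (4|5)=+1, (1|5)=+1; sign (−1)^0·+1^0·+1^4 = +1.
(a,b)_∞: sgn(21)=+, sgn(-91)=−, so +1.
(a,b)_7: α=-7, u≡5; β=-3, v≡1 (mod 7); (5|7)=-1, (1|7)=+1; sign (−1)^1·-1^-3·+1^-7 = +1.
(a,b)_3: α=-1, u≡1; β=-2, v≡2 (mod 3); (1|3)=+1, (2|3)=-1; sign (−1)^0·+1^-2·-1^-1 = -1.
(a,b)_17: α=6, u≡4; β=4, v≡10 (mod 17); (4|17)=+1, (10|17)=-1; sign (−1)^0·+1^4·-1^6 = +1.
(a,b)_11: α=0, u≡10; β=2, v≡2 (mod 11); (10|11)=-1, (2|11)=-1; sign (−1)^0·-1^2·-1^0 = +1.
(a,b)_13: α=6, u≡6; β=1, v≡8 (mod 13); (6|13)=-1, (8|13)=-1; sign (−1)^0·-1^1·-1^6 = -1.
(a,b)_2: α=-34, β=-24; u≡5, v≡5 (mod 8); ε(u)ε(v)=0·0, αω(v)=-34·1, βω(u)=-24·1; sum ≡ 0  ⇒  +1.
Ram(21, -91) = {3, 13}; no ℚ_3-point on the conic.

[3, 13]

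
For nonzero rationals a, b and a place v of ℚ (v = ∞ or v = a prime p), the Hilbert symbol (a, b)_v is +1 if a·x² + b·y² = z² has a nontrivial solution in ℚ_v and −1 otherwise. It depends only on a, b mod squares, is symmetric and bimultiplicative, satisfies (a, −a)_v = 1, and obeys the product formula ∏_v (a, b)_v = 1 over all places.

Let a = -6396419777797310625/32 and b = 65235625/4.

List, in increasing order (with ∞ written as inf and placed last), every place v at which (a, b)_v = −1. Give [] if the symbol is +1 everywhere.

(a, b) ≡ (-208754, 104377) mod (ℚ^×)²; places V = {2, 3, 5, 7, 13, 31, 37, ∞}.
(a,b)_5: α=4, u≡4; β=4, v≡3 (mod 5); (4|5)=+1, (3|5)=-1; sign (−1)^0·+1^4·-1^4 = +1.
(a,b)_31: α=3, u≡12; β=1, v≡16 (mod 31); (12|31)=-1, (16|31)=+1; sign (−1)^1·-1^1·+1^3 = +1.
(a,b)_3: α=2, u≡1; β=0, v≡1 (mod 3); (1|3)=+1, (1|3)=+1; sign (−1)^0·+1^0·+1^2 = +1.
(a,b)_∞: sgn(-208754)=−, sgn(104377)=+, so +1.
(a,b)_37: α=3, u≡20; β=1, v≡28 (mod 37); (20|37)=-1, (28|37)=+1; sign (−1)^0·-1^1·+1^3 = -1.
(a,b)_13: α=3, u≡12; β=1, v≡2 (mod 13); (12|13)=+1, (2|13)=-1; sign (−1)^0·+1^1·-1^3 = -1.
(a,b)_2: α=-5, β=-2; u≡7, v≡1 (mod 8); ε(u)ε(v)=1·0, αω(v)=-5·0, βω(u)=-2·0; sum ≡ 0  ⇒  +1.
(a,b)_7: α=3, u≡6; β=1, v≡4 (mod 7); (6|7)=-1, (4|7)=+1; sign (−1)^1·-1^1·+1^3 = +1.
|Ram(-208754, 104377)| = 2, even; anisotropic at {13, 37}.

[13, 37]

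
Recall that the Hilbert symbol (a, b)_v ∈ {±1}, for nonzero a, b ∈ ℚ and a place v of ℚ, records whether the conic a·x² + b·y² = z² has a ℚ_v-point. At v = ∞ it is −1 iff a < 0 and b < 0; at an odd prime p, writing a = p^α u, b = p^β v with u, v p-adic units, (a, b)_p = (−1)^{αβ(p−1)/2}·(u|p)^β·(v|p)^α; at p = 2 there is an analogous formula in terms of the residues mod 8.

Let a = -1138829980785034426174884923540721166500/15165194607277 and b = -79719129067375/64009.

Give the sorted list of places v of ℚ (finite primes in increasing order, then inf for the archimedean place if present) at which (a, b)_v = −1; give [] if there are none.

[19, 31, 37, inf]

Mod squares: a ≡ -1852405, b ≡ -97495. Check v ∈ {∞, 2, 3, 5, 7, 11, 13, 17, 19, 23, 31, 37, 43}.
v=23: a=23^0·(≡7), b=23^-2·(≡12) mod 23; (7|23)=-1, (12|23)=+1; (−1)^{0·-2·11}·(-1)^-2·(+1)^0 = +1.
v=11: a=11^-6·(≡6), b=11^-2·(≡5) mod 11; (6|11)=-1, (5|11)=+1; (−1)^{-6·-2·5}·(-1)^-2·(+1)^-6 = +1.
v=19: a=19^7·(≡3), b=19^2·(≡10) mod 19; (3|19)=-1, (10|19)=-1; (−1)^{7·2·9}·(-1)^2·(-1)^7 = -1.
v=43: a=43^6·(≡14), b=43^2·(≡34) mod 43; (14|43)=+1, (34|43)=-1; (−1)^{6·2·21}·(+1)^2·(-1)^6 = +1.
v=13: a=13^-2·(≡12), b=13^0·(≡6) mod 13; (12|13)=+1, (6|13)=-1; (−1)^{-2·0·6}·(+1)^0·(-1)^-2 = +1.
v=17: a=17^5·(≡12), b=17^1·(≡7) mod 17; (12|17)=-1, (7|17)=-1; (−1)^{5·1·8}·(-1)^1·(-1)^5 = +1.
v=∞: -1852405 < 0 and -97495 < 0  ⇒  (a,b)_∞ = -1.
v=7: a=7^6·(≡6), b=7^2·(≡2) mod 7; (6|7)=-1, (2|7)=+1; (−1)^{6·2·3}·(-1)^2·(+1)^6 = +1.
v=3: a=3^4·(≡2), b=3^0·(≡2) mod 3; (2|3)=-1, (2|3)=-1; (−1)^{4·0·1}·(-1)^0·(-1)^4 = +1.
v=2: v_2(a)=2, v_2(b)=0; units ≡ 3, 1 (mod 8); ε·ε+αω+βω = 1·0+2·0+0·1 ≡ 0  ⇒  (a,b)_2 = +1.
v=5: a=5^3·(≡4), b=5^3·(≡4) mod 5; (4|5)=+1, (4|5)=+1; (−1)^{3·3·2}·(+1)^3·(+1)^3 = +1.
v=31: a=31^3·(≡23), b=31^1·(≡12) mod 31; (23|31)=-1, (12|31)=-1; (−1)^{3·1·15}·(-1)^1·(-1)^3 = -1.
v=37: a=37^-3·(≡16), b=37^1·(≡29) mod 37; (16|37)=+1, (29|37)=-1; (−1)^{-3·1·18}·(+1)^1·(-1)^-3 = -1.
(-1852405, -97495 / ℚ) ramifies at {19, 31, 37, ∞}: a division algebra.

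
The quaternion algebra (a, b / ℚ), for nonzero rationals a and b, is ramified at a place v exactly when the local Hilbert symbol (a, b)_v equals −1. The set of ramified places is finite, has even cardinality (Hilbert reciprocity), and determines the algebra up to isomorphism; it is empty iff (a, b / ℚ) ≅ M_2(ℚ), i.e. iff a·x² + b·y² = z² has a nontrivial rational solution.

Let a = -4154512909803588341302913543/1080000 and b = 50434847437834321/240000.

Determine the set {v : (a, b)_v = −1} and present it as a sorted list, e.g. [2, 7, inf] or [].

(a, b) ≡ (-99789, 51414) mod (ℚ^×)²; places V = {2, 3, 5, 7, 11, 17, 19, 29, 31, 37, 41, ∞}.
(a,b)_∞: sgn(-99789)=−, sgn(51414)=+, so +1.
(a,b)_19: α=4, u≡13; β=3, v≡14 (mod 19); (13|19)=-1, (14|19)=-1; sign (−1)^0·-1^3·-1^4 = -1.
(a,b)_29: α=3, u≡18; β=2, v≡8 (mod 29); (18|29)=-1, (8|29)=-1; sign (−1)^0·-1^2·-1^3 = -1.
(a,b)_41: α=2, u≡10; β=1, v≡29 (mod 41); (10|41)=+1, (29|41)=-1; sign (−1)^0·+1^1·-1^2 = +1.
(a,b)_2: α=-6, β=-7; u≡3, v≡3 (mod 8); ε(u)ε(v)=1·1, αω(v)=-6·1, βω(u)=-7·1; sum ≡ 0  ⇒  +1.
(a,b)_37: α=3, u≡11; β=2, v≡10 (mod 37); (11|37)=+1, (10|37)=+1; sign (−1)^0·+1^2·+1^3 = +1.
(a,b)_7: α=2, u≡3; β=2, v≡5 (mod 7); (3|7)=-1, (5|7)=-1; sign (−1)^0·-1^2·-1^2 = +1.
(a,b)_17: α=4, u≡9; β=2, v≡11 (mod 17); (9|17)=+1, (11|17)=-1; sign (−1)^0·+1^2·-1^4 = +1.
(a,b)_3: α=-3, u≡1; β=-1, v≡2 (mod 3); (1|3)=+1, (2|3)=-1; sign (−1)^1·+1^-1·-1^-3 = +1.
(a,b)_31: α=1, u≡19; β=0, v≡7 (mod 31); (19|31)=+1, (7|31)=+1; sign (−1)^0·+1^0·+1^1 = +1.
(a,b)_5: α=-4, u≡4; β=-4, v≡4 (mod 5); (4|5)=+1, (4|5)=+1; sign (−1)^0·+1^-4·+1^-4 = +1.
(a,b)_11: α=2, u≡1; β=1, v≡2 (mod 11); (1|11)=+1, (2|11)=-1; sign (−1)^0·+1^1·-1^2 = +1.
|Ram(-99789, 51414)| = 2, even; anisotropic at {19, 29}.

[19, 29]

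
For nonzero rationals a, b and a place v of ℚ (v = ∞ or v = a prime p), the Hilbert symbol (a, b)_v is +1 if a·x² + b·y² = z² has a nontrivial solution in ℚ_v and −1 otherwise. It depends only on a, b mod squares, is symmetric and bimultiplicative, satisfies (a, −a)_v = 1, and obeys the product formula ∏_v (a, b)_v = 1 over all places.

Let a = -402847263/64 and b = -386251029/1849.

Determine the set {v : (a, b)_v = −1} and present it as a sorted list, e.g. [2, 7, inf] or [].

(a, b) ≡ (-4973423, -31349) mod (ℚ^×)²; places V = {2, 3, 7, 13, 23, 29, 31, 37, 41, 43, 47, ∞}.
(a,b)_31: α=1, u≡17; β=0, v≡13 (mod 31); (17|31)=-1, (13|31)=-1; sign (−1)^0·-1^0·-1^1 = -1.
(a,b)_7: α=1, u≡2; β=0, v≡4 (mod 7); (2|7)=+1, (4|7)=+1; sign (−1)^0·+1^0·+1^1 = +1.
(a,b)_∞: sgn(-4973423)=−, sgn(-31349)=−, so -1.
(a,b)_29: α=0, u≡10; β=1, v≡12 (mod 29); (10|29)=-1, (12|29)=-1; sign (−1)^0·-1^1·-1^0 = -1.
(a,b)_23: α=0, u≡11; β=1, v≡20 (mod 23); (11|23)=-1, (20|23)=-1; sign (−1)^0·-1^1·-1^0 = -1.
(a,b)_37: α=0, u≡18; β=2, v≡16 (mod 37); (18|37)=-1, (16|37)=+1; sign (−1)^0·-1^2·+1^0 = +1.
(a,b)_43: α=1, u≡4; β=-2, v≡40 (mod 43); (4|43)=+1, (40|43)=+1; sign (−1)^0·+1^-2·+1^1 = +1.
(a,b)_3: α=4, u≡1; β=2, v≡1 (mod 3); (1|3)=+1, (1|3)=+1; sign (−1)^0·+1^2·+1^4 = +1.
(a,b)_13: α=1, u≡8; β=0, v≡6 (mod 13); (8|13)=-1, (6|13)=-1; sign (−1)^0·-1^0·-1^1 = -1.
(a,b)_41: α=1, u≡10; β=0, v≡2 (mod 41); (10|41)=+1, (2|41)=+1; sign (−1)^0·+1^0·+1^1 = +1.
(a,b)_47: α=0, u≡46; β=1, v≡46 (mod 47); (46|47)=-1, (46|47)=-1; sign (−1)^0·-1^1·-1^0 = -1.
(a,b)_2: α=-6, β=0; u≡1, v≡3 (mod 8); ε(u)ε(v)=0·1, αω(v)=-6·1, βω(u)=0·0; sum ≡ 0  ⇒  +1.
Ram(-4973423, -31349) = {13, 23, 29, 31, 47, ∞}; no ℚ_13-point on the conic.

[13, 23, 29, 31, 47, inf]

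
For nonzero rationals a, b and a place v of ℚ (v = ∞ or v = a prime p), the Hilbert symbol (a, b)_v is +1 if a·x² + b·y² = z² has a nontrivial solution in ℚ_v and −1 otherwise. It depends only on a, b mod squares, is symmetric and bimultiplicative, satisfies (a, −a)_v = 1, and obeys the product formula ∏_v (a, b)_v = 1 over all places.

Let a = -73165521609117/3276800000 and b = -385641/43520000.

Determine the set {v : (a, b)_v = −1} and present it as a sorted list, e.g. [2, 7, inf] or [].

[2, 5, 17, inf]

(a, b) ≡ (-1785, -17) mod (ℚ^×)²; places V = {2, 3, 5, 7, 17, 23, ∞}.
(a,b)_∞: sgn(-1785)=−, sgn(-17)=−, so -1.
(a,b)_5: α=-5, u≡3; β=-4, v≡2 (mod 5); (3|5)=-1, (2|5)=-1; sign (−1)^0·-1^-4·-1^-5 = -1.
(a,b)_17: α=1, u≡10; β=-1, v≡1 (mod 17); (10|17)=-1, (1|17)=+1; sign (−1)^0·-1^-1·+1^1 = -1.
(a,b)_3: α=19, u≡2; β=6, v≡1 (mod 3); (2|3)=-1, (1|3)=+1; sign (−1)^0·-1^6·+1^19 = +1.
(a,b)_2: α=-20, β=-12; u≡7, v≡7 (mod 8); ε(u)ε(v)=1·1, αω(v)=-20·0, βω(u)=-12·0; sum ≡ 1  ⇒  -1.
(a,b)_7: α=1, u≡4; β=0, v≡4 (mod 7); (4|7)=+1, (4|7)=+1; sign (−1)^0·+1^0·+1^1 = +1.
(a,b)_23: α=2, u≡9; β=2, v≡8 (mod 23); (9|23)=+1, (8|23)=+1; sign (−1)^0·+1^2·+1^2 = +1.
(-1785, -17 / ℚ) ramifies at {2, 5, 17, ∞}: a division algebra.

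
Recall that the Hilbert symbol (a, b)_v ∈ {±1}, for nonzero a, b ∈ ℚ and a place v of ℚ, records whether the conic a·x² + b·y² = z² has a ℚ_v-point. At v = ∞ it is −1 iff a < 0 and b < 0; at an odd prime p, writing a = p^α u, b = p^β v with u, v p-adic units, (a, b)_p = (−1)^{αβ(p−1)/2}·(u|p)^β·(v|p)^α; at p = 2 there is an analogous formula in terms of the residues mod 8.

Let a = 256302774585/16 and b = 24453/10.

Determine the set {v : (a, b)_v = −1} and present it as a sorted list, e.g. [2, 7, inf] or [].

Mod squares: a ≡ 51865, b ≡ 27170. Check v ∈ {∞, 2, 3, 5, 11, 13, 19, 23, 41}.
v=5: a=5^1·(≡2), b=5^-1·(≡4) mod 5; (2|5)=-1, (4|5)=+1; (−1)^{1·-1·2}·(-1)^-1·(+1)^1 = -1.
v=41: a=41^1·(≡26), b=41^0·(≡14) mod 41; (26|41)=-1, (14|41)=-1; (−1)^{1·0·20}·(-1)^0·(-1)^1 = -1.
v=13: a=13^2·(≡2), b=13^1·(≡10) mod 13; (2|13)=-1, (10|13)=+1; (−1)^{2·1·6}·(-1)^1·(+1)^2 = -1.
v=∞: 51865 > 0 and 27170 > 0  ⇒  (a,b)_∞ = +1.
v=3: a=3^4·(≡1), b=3^2·(≡2) mod 3; (1|3)=+1, (2|3)=-1; (−1)^{4·2·1}·(+1)^2·(-1)^4 = +1.
v=23: a=23^1·(≡4), b=23^0·(≡5) mod 23; (4|23)=+1, (5|23)=-1; (−1)^{1·0·11}·(+1)^0·(-1)^1 = -1.
v=19: a=19^2·(≡15), b=19^1·(≡9) mod 19; (15|19)=-1, (9|19)=+1; (−1)^{2·1·9}·(-1)^1·(+1)^2 = -1.
v=11: a=11^1·(≡8), b=11^1·(≡10) mod 11; (8|11)=-1, (10|11)=-1; (−1)^{1·1·5}·(-1)^1·(-1)^1 = -1.
v=2: v_2(a)=-4, v_2(b)=-1; units ≡ 1, 1 (mod 8); ε·ε+αω+βω = 0·0+-4·0+-1·0 ≡ 0  ⇒  (a,b)_2 = +1.
(51865, 27170 / ℚ) ramifies at {5, 11, 13, 19, 23, 41}: a division algebra.

[5, 11, 13, 19, 23, 41]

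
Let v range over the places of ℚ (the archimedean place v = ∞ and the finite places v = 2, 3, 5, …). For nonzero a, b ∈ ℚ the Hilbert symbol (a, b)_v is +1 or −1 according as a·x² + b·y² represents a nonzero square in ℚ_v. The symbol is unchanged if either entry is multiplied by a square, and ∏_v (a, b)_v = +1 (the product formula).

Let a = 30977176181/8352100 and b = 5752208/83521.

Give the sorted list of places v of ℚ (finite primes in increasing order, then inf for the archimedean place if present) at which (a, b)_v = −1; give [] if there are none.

[11, 29]

Mod squares: a ≡ 29, b ≡ 7337. Check v ∈ {∞, 2, 5, 7, 11, 17, 23, 29}.
v=5: a=5^-2·(≡4), b=5^0·(≡3) mod 5; (4|5)=+1, (3|5)=-1; (−1)^{-2·0·2}·(+1)^0·(-1)^-2 = +1.
v=2: v_2(a)=-2, v_2(b)=4; units ≡ 5, 1 (mod 8); ε·ε+αω+βω = 0·0+-2·0+4·1 ≡ 0  ⇒  (a,b)_2 = +1.
v=29: a=29^3·(≡28), b=29^1·(≡21) mod 29; (28|29)=+1, (21|29)=-1; (−1)^{3·1·14}·(+1)^1·(-1)^3 = -1.
v=23: a=23^2·(≡16), b=23^1·(≡5) mod 23; (16|23)=+1, (5|23)=-1; (−1)^{2·1·11}·(+1)^1·(-1)^2 = +1.
v=7: a=7^4·(≡4), b=7^2·(≡4) mod 7; (4|7)=+1, (4|7)=+1; (−1)^{4·2·3}·(+1)^2·(+1)^4 = +1.
v=11: a=11^0·(≡8), b=11^1·(≡6) mod 11; (8|11)=-1, (6|11)=-1; (−1)^{0·1·5}·(-1)^1·(-1)^0 = -1.
v=∞: 29 > 0 and 7337 > 0  ⇒  (a,b)_∞ = +1.
v=17: a=17^-4·(≡7), b=17^-4·(≡3) mod 17; (7|17)=-1, (3|17)=-1; (−1)^{-4·-4·8}·(-1)^-4·(-1)^-4 = +1.
(29, 7337 / ℚ) ramifies at {11, 29}: a division algebra.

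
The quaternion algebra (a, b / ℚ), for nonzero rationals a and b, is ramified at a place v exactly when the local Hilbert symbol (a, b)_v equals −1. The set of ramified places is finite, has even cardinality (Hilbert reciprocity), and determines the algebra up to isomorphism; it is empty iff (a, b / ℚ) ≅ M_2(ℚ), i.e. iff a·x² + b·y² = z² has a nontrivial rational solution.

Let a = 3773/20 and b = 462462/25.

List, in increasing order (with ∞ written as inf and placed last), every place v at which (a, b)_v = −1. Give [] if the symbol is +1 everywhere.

[5, 13]

Mod squares: a ≡ 385, b ≡ 78. Check v ∈ {∞, 2, 3, 5, 7, 11, 13}.
v=2: v_2(a)=-2, v_2(b)=1; units ≡ 1, 7 (mod 8); ε·ε+αω+βω = 0·1+-2·0+1·0 ≡ 0  ⇒  (a,b)_2 = +1.
v=11: a=11^1·(≡10), b=11^2·(≡9) mod 11; (10|11)=-1, (9|11)=+1; (−1)^{1·2·5}·(-1)^2·(+1)^1 = +1.
v=3: a=3^0·(≡1), b=3^1·(≡2) mod 3; (1|3)=+1, (2|3)=-1; (−1)^{0·1·1}·(+1)^1·(-1)^0 = +1.
v=7: a=7^3·(≡3), b=7^2·(≡4) mod 7; (3|7)=-1, (4|7)=+1; (−1)^{3·2·3}·(-1)^2·(+1)^3 = +1.
v=5: a=5^-1·(≡2), b=5^-2·(≡2) mod 5; (2|5)=-1, (2|5)=-1; (−1)^{-1·-2·2}·(-1)^-2·(-1)^-1 = -1.
v=13: a=13^0·(≡6), b=13^1·(≡7) mod 13; (6|13)=-1, (7|13)=-1; (−1)^{0·1·6}·(-1)^1·(-1)^0 = -1.
v=∞: 385 > 0 and 78 > 0  ⇒  (a,b)_∞ = +1.
Ram(385, 78) = {5, 13}; no ℚ_5-point on the conic.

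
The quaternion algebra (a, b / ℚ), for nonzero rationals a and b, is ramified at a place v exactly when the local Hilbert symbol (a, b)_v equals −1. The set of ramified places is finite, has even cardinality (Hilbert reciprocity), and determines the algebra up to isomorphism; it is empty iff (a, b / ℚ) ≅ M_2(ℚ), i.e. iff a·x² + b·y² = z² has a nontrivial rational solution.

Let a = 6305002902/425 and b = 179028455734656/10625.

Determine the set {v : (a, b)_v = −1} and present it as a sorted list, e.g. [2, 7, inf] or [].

[2, 3]

Mod squares: a ≡ 374, b ≡ 102. Check v ∈ {∞, 2, 3, 5, 11, 17, 19}.
v=∞: 374 > 0 and 102 > 0  ⇒  (a,b)_∞ = +1.
v=5: a=5^-2·(≡1), b=5^-4·(≡3) mod 5; (1|5)=+1, (3|5)=-1; (−1)^{-2·-4·2}·(+1)^-4·(-1)^-2 = +1.
v=11: a=11^3·(≡5), b=11^6·(≡5) mod 11; (5|11)=+1, (5|11)=+1; (−1)^{3·6·5}·(+1)^6·(+1)^3 = +1.
v=2: v_2(a)=1, v_2(b)=7; units ≡ 3, 3 (mod 8); ε·ε+αω+βω = 1·1+1·1+7·1 ≡ 1  ⇒  (a,b)_2 = -1.
v=17: a=17^-1·(≡12), b=17^-1·(≡7) mod 17; (12|17)=-1, (7|17)=-1; (−1)^{-1·-1·8}·(-1)^-1·(-1)^-1 = +1.
v=19: a=19^2·(≡18), b=19^2·(≡7) mod 19; (18|19)=-1, (7|19)=+1; (−1)^{2·2·9}·(-1)^2·(+1)^2 = +1.
v=3: a=3^8·(≡2), b=3^7·(≡1) mod 3; (2|3)=-1, (1|3)=+1; (−1)^{8·7·1}·(-1)^7·(+1)^8 = -1.
|Ram(374, 102)| = 2, even; anisotropic at {2, 3}.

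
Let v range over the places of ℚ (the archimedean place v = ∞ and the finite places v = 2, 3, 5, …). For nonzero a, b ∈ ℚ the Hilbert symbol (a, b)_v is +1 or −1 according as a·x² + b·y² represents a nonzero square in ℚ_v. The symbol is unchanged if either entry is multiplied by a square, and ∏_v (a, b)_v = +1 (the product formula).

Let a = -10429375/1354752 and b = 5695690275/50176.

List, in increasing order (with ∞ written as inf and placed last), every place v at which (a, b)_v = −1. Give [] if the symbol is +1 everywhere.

[2, 3, 11, 41]

Mod squares: a ≡ -50061, b ≡ 11. Check v ∈ {∞, 2, 3, 5, 7, 11, 37, 41}.
v=5: a=5^4·(≡4), b=5^2·(≡1) mod 5; (4|5)=+1, (1|5)=+1; (−1)^{4·2·2}·(+1)^2·(+1)^4 = +1.
v=3: a=3^-3·(≡2), b=3^2·(≡2) mod 3; (2|3)=-1, (2|3)=-1; (−1)^{-3·2·1}·(-1)^2·(-1)^-3 = -1.
v=7: a=7^-2·(≡6), b=7^-2·(≡1) mod 7; (6|7)=-1, (1|7)=+1; (−1)^{-2·-2·3}·(-1)^-2·(+1)^-2 = +1.
v=41: a=41^1·(≡1), b=41^2·(≡11) mod 41; (1|41)=+1, (11|41)=-1; (−1)^{1·2·20}·(+1)^2·(-1)^1 = -1.
v=11: a=11^1·(≡3), b=11^1·(≡1) mod 11; (3|11)=+1, (1|11)=+1; (−1)^{1·1·5}·(+1)^1·(+1)^1 = -1.
v=∞: -50061 < 0 and 11 > 0  ⇒  (a,b)_∞ = +1.
v=37: a=37^1·(≡3), b=37^2·(≡21) mod 37; (3|37)=+1, (21|37)=+1; (−1)^{1·2·18}·(+1)^2·(+1)^1 = +1.
v=2: v_2(a)=-10, v_2(b)=-10; units ≡ 3, 3 (mod 8); ε·ε+αω+βω = 1·1+-10·1+-10·1 ≡ 1  ⇒  (a,b)_2 = -1.
|Ram(-50061, 11)| = 4, even; anisotropic at {2, 3, 11, 41}.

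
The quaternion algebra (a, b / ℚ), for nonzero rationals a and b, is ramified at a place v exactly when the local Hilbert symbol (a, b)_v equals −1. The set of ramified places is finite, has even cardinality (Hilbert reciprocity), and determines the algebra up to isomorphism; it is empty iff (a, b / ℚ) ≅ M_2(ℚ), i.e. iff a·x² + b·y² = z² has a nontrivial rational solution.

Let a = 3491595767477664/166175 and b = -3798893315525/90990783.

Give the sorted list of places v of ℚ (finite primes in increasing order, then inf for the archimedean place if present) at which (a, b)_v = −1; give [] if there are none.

[2, 7, 23, 41]

(a, b) ≡ (69782, -283843) mod (ℚ^×)²; places V = {2, 3, 5, 7, 11, 13, 17, 23, 29, 37, 41, 43, ∞}.
(a,b)_∞: sgn(69782)=+, sgn(-283843)=−, so +1.
(a,b)_23: α=-1, u≡5; β=-1, v≡19 (mod 23); (5|23)=-1, (19|23)=-1; sign (−1)^1·-1^-1·-1^-1 = -1.
(a,b)_37: α=1, u≡11; β=0, v≡10 (mod 37); (11|37)=+1, (10|37)=+1; sign (−1)^0·+1^0·+1^1 = +1.
(a,b)_43: α=2, u≡35; β=1, v≡6 (mod 43); (35|43)=+1, (6|43)=+1; sign (−1)^0·+1^1·+1^2 = +1.
(a,b)_5: α=-2, u≡2; β=2, v≡3 (mod 5); (2|5)=-1, (3|5)=-1; sign (−1)^0·-1^2·-1^-2 = +1.
(a,b)_41: α=1, u≡37; β=1, v≡28 (mod 41); (37|41)=+1, (28|41)=-1; sign (−1)^0·+1^1·-1^1 = -1.
(a,b)_29: α=0, u≡17; β=2, v≡25 (mod 29); (17|29)=-1, (25|29)=+1; sign (−1)^0·-1^2·+1^0 = +1.
(a,b)_11: α=2, u≡4; β=4, v≡1 (mod 11); (4|11)=+1, (1|11)=+1; sign (−1)^0·+1^4·+1^2 = +1.
(a,b)_2: α=5, β=0; u≡3, v≡5 (mod 8); ε(u)ε(v)=1·0, αω(v)=5·1, βω(u)=0·1; sum ≡ 1  ⇒  -1.
(a,b)_13: α=0, u≡6; β=-2, v≡9 (mod 13); (6|13)=-1, (9|13)=+1; sign (−1)^0·-1^-2·+1^0 = +1.
(a,b)_7: α=2, u≡5; β=1, v≡1 (mod 7); (5|7)=-1, (1|7)=+1; sign (−1)^0·-1^1·+1^2 = -1.
(a,b)_17: α=-2, u≡14; β=-2, v≡5 (mod 17); (14|17)=-1, (5|17)=-1; sign (−1)^0·-1^-2·-1^-2 = +1.
(a,b)_3: α=8, u≡2; β=-4, v≡2 (mod 3); (2|3)=-1, (2|3)=-1; sign (−1)^0·-1^-4·-1^8 = +1.
|Ram(69782, -283843)| = 4, even; anisotropic at {2, 7, 23, 41}.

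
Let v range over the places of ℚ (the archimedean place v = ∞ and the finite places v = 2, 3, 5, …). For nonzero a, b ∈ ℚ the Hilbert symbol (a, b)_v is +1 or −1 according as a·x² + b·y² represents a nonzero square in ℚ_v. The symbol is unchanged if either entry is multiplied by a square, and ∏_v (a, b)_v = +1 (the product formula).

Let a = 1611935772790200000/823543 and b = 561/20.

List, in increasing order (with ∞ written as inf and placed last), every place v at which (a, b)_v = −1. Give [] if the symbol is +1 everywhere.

[3, 5, 7, 17]

(a, b) ≡ (1365, 2805) mod (ℚ^×)²; places V = {2, 3, 5, 7, 11, 13, 17, ∞}.
(a,b)_3: α=1, u≡2; β=1, v≡2 (mod 3); (2|3)=-1, (2|3)=-1; sign (−1)^1·-1^1·-1^1 = -1.
(a,b)_13: α=3, u≡4; β=0, v≡4 (mod 13); (4|13)=+1, (4|13)=+1; sign (−1)^0·+1^0·+1^3 = +1.
(a,b)_5: α=5, u≡3; β=-1, v≡4 (mod 5); (3|5)=-1, (4|5)=+1; sign (−1)^0·-1^-1·+1^5 = -1.
(a,b)_2: α=6, β=-2; u≡5, v≡5 (mod 8); ε(u)ε(v)=0·0, αω(v)=6·1, βω(u)=-2·1; sum ≡ 0  ⇒  +1.
(a,b)_11: α=4, u≡5; β=1, v≡2 (mod 11); (5|11)=+1, (2|11)=-1; sign (−1)^0·+1^1·-1^4 = +1.
(a,b)_17: α=4, u≡14; β=1, v≡11 (mod 17); (14|17)=-1, (11|17)=-1; sign (−1)^0·-1^1·-1^4 = -1.
(a,b)_∞: sgn(1365)=+, sgn(2805)=+, so +1.
(a,b)_7: α=-7, u≡3; β=0, v≡6 (mod 7); (3|7)=-1, (6|7)=-1; sign (−1)^0·-1^0·-1^-7 = -1.
(1365, 2805 / ℚ) ramifies at {3, 5, 7, 17}: a division algebra.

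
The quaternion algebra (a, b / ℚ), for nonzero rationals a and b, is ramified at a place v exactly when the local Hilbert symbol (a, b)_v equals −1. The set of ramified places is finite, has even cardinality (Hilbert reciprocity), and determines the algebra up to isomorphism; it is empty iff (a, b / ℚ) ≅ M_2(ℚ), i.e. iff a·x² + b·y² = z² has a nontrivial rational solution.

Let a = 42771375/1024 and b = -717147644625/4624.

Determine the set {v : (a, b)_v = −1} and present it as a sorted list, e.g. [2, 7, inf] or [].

[2, 3, 5, 23]

Mod squares: a ≡ 190095, b ≡ -8265. Check v ∈ {∞, 2, 3, 5, 17, 19, 23, 29}.
v=29: a=29^1·(≡25), b=29^1·(≡25) mod 29; (25|29)=+1, (25|29)=+1; (−1)^{1·1·14}·(+1)^1·(+1)^1 = +1.
v=19: a=19^1·(≡7), b=19^1·(≡18) mod 19; (7|19)=+1, (18|19)=-1; (−1)^{1·1·9}·(+1)^1·(-1)^1 = +1.
v=2: v_2(a)=-10, v_2(b)=-4; units ≡ 7, 7 (mod 8); ε·ε+αω+βω = 1·1+-10·0+-4·0 ≡ 1  ⇒  (a,b)_2 = -1.
v=3: a=3^3·(≡2), b=3^9·(≡2) mod 3; (2|3)=-1, (2|3)=-1; (−1)^{3·9·1}·(-1)^9·(-1)^3 = -1.
v=17: a=17^0·(≡1), b=17^-2·(≡3) mod 17; (1|17)=+1, (3|17)=-1; (−1)^{0·-2·8}·(+1)^-2·(-1)^0 = +1.
v=5: a=5^3·(≡4), b=5^3·(≡2) mod 5; (4|5)=+1, (2|5)=-1; (−1)^{3·3·2}·(+1)^3·(-1)^3 = -1.
v=∞: 190095 > 0 and -8265 < 0  ⇒  (a,b)_∞ = +1.
v=23: a=23^1·(≡12), b=23^2·(≡19) mod 23; (12|23)=+1, (19|23)=-1; (−1)^{1·2·11}·(+1)^2·(-1)^1 = -1.
(190095, -8265 / ℚ) ramifies at {2, 3, 5, 23}: a division algebra.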